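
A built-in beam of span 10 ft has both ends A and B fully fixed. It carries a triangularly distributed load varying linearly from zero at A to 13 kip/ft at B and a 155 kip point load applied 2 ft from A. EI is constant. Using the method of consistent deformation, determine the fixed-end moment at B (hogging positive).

Release both end moments; the primary structure is a simply-supported span AB with redundants M_A and M_B.
Simple-span end rotations at A and B under the given loads:
  at A: triangular load, peak 13: 7w₀L³/(360EI) = 252.8/EI
  at B: triangular load, peak 13: w₀L³/(45EI) = 288.9/EI
  at A: point load 155 at a = 2: Pab(L + b)/(6LEI) = 744/EI
  at B: point load 155 at a = 2: Pab(L + a)/(6LEI) = 496/EI
  θ_A0 = 996.8/EI,  θ_B0 = 784.9/EI
Flexibility coefficients: a unit moment at one end gives L/(3EI) there and L/(6EI) at the far end, so f₁₁ = f₂₂ = 3.333/EI and f₁₂ = f₂₁ = 1.667/EI.
Compatibility — zero rotation at each built-in end:
  3.333 M_A + 1.667 M_B = 996.8
  1.667 M_A + 3.333 M_B = 784.9
Solving the pair gives M_A = 241.7 kip·ft and M_B = 114.6 kip·ft (hogging).

M_B = 114.6 kip·ft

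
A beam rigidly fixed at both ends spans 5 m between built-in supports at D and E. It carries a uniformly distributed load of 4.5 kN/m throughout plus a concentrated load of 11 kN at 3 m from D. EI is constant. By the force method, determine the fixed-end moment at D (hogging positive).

M_D = 14.65 kN·m

Take the two fixed-end moments M_D, M_E as redundants; the released structure is the simple span DE.
End rotations of the released simple span under the applied load (×1/EI):
  at D: UDL 4.5: wL³/(24EI) = 23.44/EI
  at E: UDL 4.5: wL³/(24EI) = 23.44/EI
  at D: point load 11 at a = 3: Pab(L + b)/(6LEI) = 15.4/EI
  at E: point load 11 at a = 3: Pab(L + a)/(6LEI) = 17.6/EI
  θ_D0 = 38.84/EI,  θ_E0 = 41.04/EI
Flexibility coefficients: a unit moment at one end gives L/(3EI) there and L/(6EI) at the far end, so f₁₁ = f₂₂ = 1.667/EI and f₁₂ = f₂₁ = 0.8333/EI.
Compatibility — zero rotation at each built-in end:
  1.667 M_D + 0.8333 M_E = 38.84
  0.8333 M_D + 1.667 M_E = 41.04
Solving the pair gives M_D = 14.65 kN·m and M_E = 17.3 kN·m (hogging).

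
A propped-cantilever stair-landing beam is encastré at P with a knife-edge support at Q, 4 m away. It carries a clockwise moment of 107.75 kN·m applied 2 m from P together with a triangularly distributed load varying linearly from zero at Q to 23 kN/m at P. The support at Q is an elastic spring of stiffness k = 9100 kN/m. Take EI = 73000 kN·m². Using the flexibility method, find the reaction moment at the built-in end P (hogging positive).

M_P = 54.25 kN·m

Release the roller at Q. Primary structure: cantilever fixed at P.
Free-end deflection of the primary structure under the applied loading (downward +):
  clockwise couple 107.75 at a = 2: M₀a(2L − a)/(2EI) = 646.5/EI
  triangular load, peak 23 at the fixed end: w₀L⁴/(30EI) = 196.3/EI
  δ_0 = 842.8/EI
Tip deflection under a unit load at Q: L³/(3EI) = 21.33/EI.
With EI = 73000 kN·m²: δ_0 = 0.011545 m and δ_{QQ} = 0.000292 m/kN.
Compatibility — the spring shortens by R_Q/k under the reaction it provides: δ_0 − R_Q·δ_{QQ} = R_Q/k. With 1/k = 0.00011 m/kN, R_Q = δ_0 / (δ_{QQ} + 1/k) = 0.011545 / (0.000292 + 0.00011) = 28.71 kN.
Moment equilibrium about P: M_P = Σ(load moments about P) − R_Q·L = 169.1 − 28.71×4 = 54.25 kN·m.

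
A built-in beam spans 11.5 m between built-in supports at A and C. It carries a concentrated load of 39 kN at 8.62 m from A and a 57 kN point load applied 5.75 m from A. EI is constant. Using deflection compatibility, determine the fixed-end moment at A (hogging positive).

M_A = 103 kN·m

Take the two fixed-end moments M_A, M_C as redundants; the released structure is the simple span AC.
Simple-span end rotations at A and C under the given loads:
  at A: point load 39 at a = 8.62: Pab(L + b)/(6LEI) = 201.8/EI
  at C: point load 39 at a = 8.62: Pab(L + a)/(6LEI) = 282.3/EI
  at A: point load 57 at a = 5.75: Pab(L + b)/(6LEI) = 471.1/EI
  at C: point load 57 at a = 5.75: Pab(L + a)/(6LEI) = 471.1/EI
  θ_A0 = 672.9/EI,  θ_C0 = 753.5/EI
Flexibility coefficients: a unit moment at one end gives L/(3EI) there and L/(6EI) at the far end, so f₁₁ = f₂₂ = 3.833/EI and f₁₂ = f₂₁ = 1.917/EI.
Compatibility — zero rotation at each built-in end:
  3.833 M_A + 1.917 M_C = 672.9
  1.917 M_A + 3.833 M_C = 753.5
Solving the pair gives M_A = 103 kN·m and M_C = 145 kN·m (hogging).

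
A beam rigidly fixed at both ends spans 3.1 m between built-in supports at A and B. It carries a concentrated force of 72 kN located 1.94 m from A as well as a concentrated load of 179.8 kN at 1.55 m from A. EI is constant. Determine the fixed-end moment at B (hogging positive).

M_B = 102.4 kN·m

Take the two fixed-end moments M_A, M_B as redundants; the released structure is the simple span AB.
End rotations of the released simple span under the applied load (×1/EI):
  at A: point load 72 at a = 1.94: Pab(L + b)/(6LEI) = 37.11/EI
  at B: point load 72 at a = 1.94: Pab(L + a)/(6LEI) = 43.9/EI
  at A: point load 179.8 at a = 1.55: Pab(L + b)/(6LEI) = 108/EI
  at B: point load 179.8 at a = 1.55: Pab(L + a)/(6LEI) = 108/EI
  θ_A0 = 145.1/EI,  θ_B0 = 151.9/EI
Flexibility coefficients: a unit moment at one end gives L/(3EI) there and L/(6EI) at the far end, so f₁₁ = f₂₂ = 1.033/EI and f₁₂ = f₂₁ = 0.5167/EI.
Compatibility — zero rotation at each built-in end:
  1.033 M_A + 0.5167 M_B = 145.1
  0.5167 M_A + 1.033 M_B = 151.9
Solving the pair gives M_A = 89.23 kN·m and M_B = 102.4 kN·m (hogging).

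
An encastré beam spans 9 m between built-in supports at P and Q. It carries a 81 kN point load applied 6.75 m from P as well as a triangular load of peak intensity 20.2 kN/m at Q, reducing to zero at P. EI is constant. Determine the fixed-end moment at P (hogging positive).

M_P = 88.71 kN·m

Release both end moments; the primary structure is a simply-supported span PQ with redundants M_P and M_Q.
End rotations of the released simple span under the applied load (×1/EI):
  at P: point load 81 at a = 6.75: Pab(L + b)/(6LEI) = 256.3/EI
  at Q: point load 81 at a = 6.75: Pab(L + a)/(6LEI) = 358.8/EI
  at P: triangular load, peak 20.2: 7w₀L³/(360EI) = 286.3/EI
  at Q: triangular load, peak 20.2: w₀L³/(45EI) = 327.2/EI
  θ_P0 = 542.6/EI,  θ_Q0 = 686/EI
Flexibility coefficients: a unit moment at one end gives L/(3EI) there and L/(6EI) at the far end, so f₁₁ = f₂₂ = 3/EI and f₁₂ = f₂₁ = 1.5/EI.
Compatibility — zero rotation at each built-in end:
  3 M_P + 1.5 M_Q = 542.6
  1.5 M_P + 3 M_Q = 686
Solving the pair gives M_P = 88.71 kN·m and M_Q = 184.3 kN·m (hogging).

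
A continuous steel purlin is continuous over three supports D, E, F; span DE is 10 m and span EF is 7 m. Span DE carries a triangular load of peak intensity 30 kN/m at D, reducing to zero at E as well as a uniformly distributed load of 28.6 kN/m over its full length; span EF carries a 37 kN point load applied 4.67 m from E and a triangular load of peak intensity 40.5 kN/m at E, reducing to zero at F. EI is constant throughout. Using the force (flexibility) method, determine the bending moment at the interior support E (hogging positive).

Insert a hinge at E; M_E is the redundant, and each span becomes simply supported.
Rotations at E on the released spans (each span's end-slope, ×1/EI):
  span DE: triangular load, peak 30: 7w₀L³/(360EI) = 583.3/EI
  span DE: UDL 28.6: wL³/(24EI) = 1192/EI
  span EF: point load 37 at a = 4.67: Pab(L + b)/(6LEI) = 89.43/EI
  span EF: triangular load, peak 40.5: w₀L³/(45EI) = 308.7/EI
  relative rotation θ_0 = (1775 + 398.1)/EI = 2173/EI
A unit hogging moment at E produces rotation L₁/(3EI) + L₂/(3EI) = 5.667/EI.
Compatibility: M_E·(L₁+L₂)/(3EI) = θ_0, giving M_E = 383.5 kN·m (hogging).

M_E = 383.5 kN·m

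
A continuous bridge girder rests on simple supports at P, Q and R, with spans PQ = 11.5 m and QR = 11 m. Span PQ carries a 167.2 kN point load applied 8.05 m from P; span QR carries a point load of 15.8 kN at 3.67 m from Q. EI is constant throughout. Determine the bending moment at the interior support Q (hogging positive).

Insert a hinge at Q; M_Q is the redundant, and each span becomes simply supported.
Rotations at Q on the released spans (each span's end-slope, ×1/EI):
  span PQ: point load 167.2 at a = 8.05: Pab(L + a)/(6LEI) = 1316/EI
  span QR: point load 15.8 at a = 3.67: Pab(L + b)/(6LEI) = 118/EI
  relative rotation θ_0 = (1316 + 118)/EI = 1434/EI
A unit hogging moment at Q produces rotation L₁/(3EI) + L₂/(3EI) = 7.5/EI.
Compatibility: M_Q·(L₁+L₂)/(3EI) = θ_0, giving M_Q = 191.2 kN·m (hogging).

M_Q = 191.2 kN·m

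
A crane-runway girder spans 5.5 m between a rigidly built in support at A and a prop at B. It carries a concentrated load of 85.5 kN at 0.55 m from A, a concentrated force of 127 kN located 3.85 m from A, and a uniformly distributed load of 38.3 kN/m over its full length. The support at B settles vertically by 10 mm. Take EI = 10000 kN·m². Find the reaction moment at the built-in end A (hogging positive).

M_A = 290.3 kN·m

Choose R_B as the redundant. The primary structure is the cantilever fixed at A.
Free-end deflection of the primary structure under the applied loading (downward +):
  point load 85.5 at a = 0.55: Pa²(3L − a)/(6EI) = 68.75/EI
  point load 127 at a = 3.85: Pa²(3L − a)/(6EI) = 3969/EI
  UDL 38.3: wL⁴/(8EI) = 4381/EI
  δ_0 = 8418/EI
Flexibility coefficient — unit upward force at B: δ_{BB} = L³/(3EI) = 55.46/EI.
With EI = 10000 kN·m²: δ_0 = 0.84185 m and δ_{BB} = 0.005546 m/kN.
Compatibility — the beam at B must follow the support down by 0.01 m: δ_0 − R_B·δ_{BB} = 0.01, so R_B = (0.84185 − 0.01)/0.005546 = 150 kN.
Moment equilibrium about A: M_A = Σ(load moments about A) − R_B·L = 1115 − 150×5.5 = 290.3 kN·m.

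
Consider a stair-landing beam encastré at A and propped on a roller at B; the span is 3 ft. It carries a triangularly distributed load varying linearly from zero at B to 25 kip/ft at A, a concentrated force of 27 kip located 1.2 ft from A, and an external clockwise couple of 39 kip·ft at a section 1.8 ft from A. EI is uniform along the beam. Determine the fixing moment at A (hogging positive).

M_A = 20.41 kip·ft

Release the roller at B. Primary structure: cantilever fixed at A.
Primary-structure tip deflection at B by superposition:
  triangular load, peak 25 at the fixed end: w₀L⁴/(30EI) = 67.5/EI
  point load 27 at a = 1.2: Pa²(3L − a)/(6EI) = 50.54/EI
  clockwise couple 39 at a = 1.8: M₀a(2L − a)/(2EI) = 147.4/EI
  δ_0 = 265.5/EI
Flexibility coefficient — unit upward force at B: δ_{BB} = L³/(3EI) = 9/EI.
The prop prevents deflection at B: R_B = δ_0/δ_{BB} = 265.5/9 = 29.5 kip.
Moment equilibrium about A: M_A = Σ(load moments about A) − R_B·L = 108.9 − 29.5×3 = 20.41 kip·ft.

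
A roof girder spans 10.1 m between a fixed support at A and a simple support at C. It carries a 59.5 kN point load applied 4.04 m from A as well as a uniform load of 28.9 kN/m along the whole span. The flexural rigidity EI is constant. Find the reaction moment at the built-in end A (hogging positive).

M_A = 483.9 kN·m

Remove the prop at C; the released (primary) structure is a cantilever built in at A.
Primary-structure tip deflection at C by superposition:
  point load 59.5 at a = 4.04: Pa²(3L − a)/(6EI) = 4250/EI
  UDL 28.9: wL⁴/(8EI) = 37592/EI
  δ_0 = 41842/EI
Flexibility coefficient — unit upward force at C: δ_{CC} = L³/(3EI) = 343.4/EI.
The prop prevents deflection at C: R_C = δ_0/δ_{CC} = 41842/343.4 = 121.8 kN.
Moment equilibrium about A: M_A = Σ(load moments about A) − R_C·L = 1714 − 121.8×10.1 = 483.9 kN·m.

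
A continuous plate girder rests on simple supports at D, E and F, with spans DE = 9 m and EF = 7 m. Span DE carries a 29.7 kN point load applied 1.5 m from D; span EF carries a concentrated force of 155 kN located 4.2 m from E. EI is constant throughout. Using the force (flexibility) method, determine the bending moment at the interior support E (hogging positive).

M_E = 91.93 kN·m

Release continuity at E by inserting a hinge; the redundant is the internal moment M_E. The primary structure is two simply-supported spans DE and EF.
End slopes at the hinge E, treating each span as simply supported:
  span DE: point load 29.7 at a = 1.5: Pab(L + a)/(6LEI) = 64.97/EI
  span EF: point load 155 at a = 4.2: Pab(L + b)/(6LEI) = 425.3/EI
  relative rotation θ_0 = (64.97 + 425.3)/EI = 490.3/EI
A unit hogging moment at E produces rotation L₁/(3EI) + L₂/(3EI) = 5.333/EI.
Slope continuity at E: θ_0 = M_E·5.333/EI, so M_E = 490.3/5.333 = 91.93 kN·m (hogging).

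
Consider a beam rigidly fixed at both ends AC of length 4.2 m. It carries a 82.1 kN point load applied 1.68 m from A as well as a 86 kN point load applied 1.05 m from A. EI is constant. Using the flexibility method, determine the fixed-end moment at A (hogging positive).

Take the two fixed-end moments M_A, M_C as redundants; the released structure is the simple span AC.
End rotations of the released simple span under the applied load (×1/EI):
  at A: point load 82.1 at a = 1.68: Pab(L + b)/(6LEI) = 92.69/EI
  at C: point load 82.1 at a = 1.68: Pab(L + a)/(6LEI) = 81.1/EI
  at A: point load 86 at a = 1.05: Pab(L + b)/(6LEI) = 82.96/EI
  at C: point load 86 at a = 1.05: Pab(L + a)/(6LEI) = 59.26/EI
  θ_A0 = 175.7/EI,  θ_C0 = 140.4/EI
Flexibility coefficients: a unit moment at one end gives L/(3EI) there and L/(6EI) at the far end, so f₁₁ = f₂₂ = 1.4/EI and f₁₂ = f₂₁ = 0.7/EI.
Compatibility — zero rotation at each built-in end:
  1.4 M_A + 0.7 M_C = 175.7
  0.7 M_A + 1.4 M_C = 140.4
Solving the pair gives M_A = 100.4 kN·m and M_C = 50.03 kN·m (hogging).

M_A = 100.4 kN·m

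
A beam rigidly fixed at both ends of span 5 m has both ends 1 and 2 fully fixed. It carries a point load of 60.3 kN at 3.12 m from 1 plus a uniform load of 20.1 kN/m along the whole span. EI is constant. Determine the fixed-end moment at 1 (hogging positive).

Release both end moments; the primary structure is a simply-supported span 12 with redundants M_1 and M_2.
Simple-span end rotations at 1 and 2 under the given loads:
  at 1: point load 60.3 at a = 3.12: Pab(L + b)/(6LEI) = 81.11/EI
  at 2: point load 60.3 at a = 3.12: Pab(L + a)/(6LEI) = 95.73/EI
  at 1: UDL 20.1: wL³/(24EI) = 104.7/EI
  at 2: UDL 20.1: wL³/(24EI) = 104.7/EI
  θ_10 = 185.8/EI,  θ_20 = 200.4/EI
Flexibility coefficients: a unit moment at one end gives L/(3EI) there and L/(6EI) at the far end, so f₁₁ = f₂₂ = 1.667/EI and f₁₂ = f₂₁ = 0.8333/EI.
Compatibility — zero rotation at each built-in end:
  1.667 M_1 + 0.8333 M_2 = 185.8
  0.8333 M_1 + 1.667 M_2 = 200.4
Solving the pair gives M_1 = 68.47 kN·m and M_2 = 86.02 kN·m (hogging).

M_1 = 68.47 kN·m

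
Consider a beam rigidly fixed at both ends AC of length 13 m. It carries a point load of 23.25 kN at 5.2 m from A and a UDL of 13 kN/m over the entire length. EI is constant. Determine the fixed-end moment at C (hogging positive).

Release both end moments; the primary structure is a simply-supported span AC with redundants M_A and M_C.
On the primary (simply-supported) span, the end slopes from the loading are:
  at A: point load 23.25 at a = 5.2: Pab(L + b)/(6LEI) = 251.5/EI
  at C: point load 23.25 at a = 5.2: Pab(L + a)/(6LEI) = 220/EI
  at A: UDL 13: wL³/(24EI) = 1190/EI
  at C: UDL 13: wL³/(24EI) = 1190/EI
  θ_A0 = 1442/EI,  θ_C0 = 1410/EI
Flexibility coefficients: a unit moment at one end gives L/(3EI) there and L/(6EI) at the far end, so f₁₁ = f₂₂ = 4.333/EI and f₁₂ = f₂₁ = 2.167/EI.
Compatibility — zero rotation at each built-in end:
  4.333 M_A + 2.167 M_C = 1442
  2.167 M_A + 4.333 M_C = 1410
Solving the pair gives M_A = 226.6 kN·m and M_C = 212.1 kN·m (hogging).

M_C = 212.1 kN·m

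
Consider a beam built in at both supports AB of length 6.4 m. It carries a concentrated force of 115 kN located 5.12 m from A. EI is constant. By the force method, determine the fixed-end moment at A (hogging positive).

Release both end moments; the primary structure is a simply-supported span AB with redundants M_A and M_B.
On the primary (simply-supported) span, the end slopes from the loading are:
  at A: point load 115 at a = 5.12: Pab(L + b)/(6LEI) = 150.7/EI
  at B: point load 115 at a = 5.12: Pab(L + a)/(6LEI) = 226.1/EI
  θ_A0 = 150.7/EI,  θ_B0 = 226.1/EI
Flexibility coefficients: a unit moment at one end gives L/(3EI) there and L/(6EI) at the far end, so f₁₁ = f₂₂ = 2.133/EI and f₁₂ = f₂₁ = 1.067/EI.
Compatibility — zero rotation at each built-in end:
  2.133 M_A + 1.067 M_B = 150.7
  1.067 M_A + 2.133 M_B = 226.1
Solving the pair gives M_A = 23.55 kN·m and M_B = 94.21 kN·m (hogging).

M_A = 23.55 kN·m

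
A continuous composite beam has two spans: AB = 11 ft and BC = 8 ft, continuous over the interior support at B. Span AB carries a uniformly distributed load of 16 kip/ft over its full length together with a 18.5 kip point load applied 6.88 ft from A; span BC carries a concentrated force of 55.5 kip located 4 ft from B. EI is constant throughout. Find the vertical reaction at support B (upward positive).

Release continuity at B by inserting a hinge; the redundant is the internal moment M_B. The primary structure is two simply-supported spans AB and BC.
End slopes at the hinge B, treating each span as simply supported:
  span AB: UDL 16: wL³/(24EI) = 887.3/EI
  span AB: point load 18.5 at a = 6.88: Pab(L + a)/(6LEI) = 142.1/EI
  span BC: point load 55.5 at a = 4: Pab(L + b)/(6LEI) = 222/EI
  relative rotation θ_0 = (1029 + 222)/EI = 1251/EI
A unit hogging moment at B produces rotation L₁/(3EI) + L₂/(3EI) = 6.333/EI.
Slope continuity at B: θ_0 = M_B·6.333/EI, so M_B = 1251/6.333 = 197.6 kip·ft (hogging).
Span AB, ΣM about A with M_B applied at B: R_B^{AB}·11 = 1095 + 197.6, so R_B^{AB} = 117.5 kip and R_A = 194.5 − 117.5 = 76.97 kip.
Span BC, ΣM about C: R_B^{BC}·8 = 222 + 197.6, so R_B^{BC} = 52.45 kip and R_C = 55.5 − 52.45 = 3.051 kip.
R_B = 117.5 + 52.45 = 170 kip.

R_B = 170 kip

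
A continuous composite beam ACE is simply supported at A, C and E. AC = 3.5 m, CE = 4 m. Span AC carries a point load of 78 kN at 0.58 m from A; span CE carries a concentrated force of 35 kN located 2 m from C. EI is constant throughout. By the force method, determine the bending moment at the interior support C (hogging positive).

M_C = 24.27 kN·m

Release continuity at C by inserting a hinge; the redundant is the internal moment M_C. The primary structure is two simply-supported spans AC and CE.
Rotations at C on the released spans (each span's end-slope, ×1/EI):
  span AC: point load 78 at a = 0.58: Pab(L + a)/(6LEI) = 25.67/EI
  span CE: point load 35 at a = 2: Pab(L + b)/(6LEI) = 35/EI
  relative rotation θ_0 = (25.67 + 35)/EI = 60.67/EI
A unit hogging moment at C produces rotation L₁/(3EI) + L₂/(3EI) = 2.5/EI.
Slope continuity at C: θ_0 = M_C·2.5/EI, so M_C = 60.67/2.5 = 24.27 kN·m (hogging).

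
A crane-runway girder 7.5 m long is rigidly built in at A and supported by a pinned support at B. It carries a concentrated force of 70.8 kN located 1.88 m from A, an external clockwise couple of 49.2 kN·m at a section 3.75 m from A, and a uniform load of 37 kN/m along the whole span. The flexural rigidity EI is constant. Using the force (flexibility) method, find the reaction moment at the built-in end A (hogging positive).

M_A = 341.2 kN·m

Release the roller at B. Primary structure: cantilever fixed at A.
Downward deflection at the released point B due to the loads:
  point load 70.8 at a = 1.88: Pa²(3L − a)/(6EI) = 860/EI
  clockwise couple 49.2 at a = 3.75: M₀a(2L − a)/(2EI) = 1038/EI
  UDL 37: wL⁴/(8EI) = 14634/EI
  δ_0 = 16532/EI
Tip deflection under a unit load at B: L³/(3EI) = 140.6/EI.
Compatibility at B: δ_0 − R_B·δ_{BB} = 0, so R_B = 16532/140.6 = 117.6 kN.
Moment equilibrium about A: M_A = Σ(load moments about A) − R_B·L = 1223 − 117.6×7.5 = 341.2 kN·m.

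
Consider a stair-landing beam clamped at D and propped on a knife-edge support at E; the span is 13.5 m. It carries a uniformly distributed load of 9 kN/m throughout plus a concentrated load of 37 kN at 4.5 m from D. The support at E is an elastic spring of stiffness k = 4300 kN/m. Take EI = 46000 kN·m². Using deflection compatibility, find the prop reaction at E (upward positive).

R_E = 50.39 kN

Remove the prop at E; the released (primary) structure is a cantilever built in at D.
Free-end deflection of the primary structure under the applied loading (downward +):
  UDL 9: wL⁴/(8EI) = 37367/EI
  point load 37 at a = 4.5: Pa²(3L − a)/(6EI) = 4496/EI
  δ_0 = 41862/EI
Tip deflection under a unit load at E: L³/(3EI) = 820.1/EI.
With EI = 46000 kN·m²: δ_0 = 0.91005 m and δ_{EE} = 0.017829 m/kN.
Compatibility — the spring shortens by R_E/k under the reaction it provides: δ_0 − R_E·δ_{EE} = R_E/k. With 1/k = 0.000233 m/kN, R_E = δ_0 / (δ_{EE} + 1/k) = 0.91005 / (0.017829 + 0.000233) = 50.39 kN.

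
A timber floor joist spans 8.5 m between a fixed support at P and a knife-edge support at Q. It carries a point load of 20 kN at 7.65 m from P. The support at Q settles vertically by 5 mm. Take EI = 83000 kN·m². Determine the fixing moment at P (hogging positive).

M_P = 25.65 kN·m

Choose R_Q as the redundant. The primary structure is the cantilever fixed at P.
Deflection at Q on the released cantilever, summing each load's contribution:
  point load 20 at a = 7.65: Pa²(3L − a)/(6EI) = 3482/EI
Flexibility coefficient — unit upward force at Q: δ_{QQ} = L³/(3EI) = 204.7/EI.
With EI = 83000 kN·m²: δ_0 = 0.041953 m and δ_{QQ} = 0.002466 m/kN.
Compatibility — the beam at Q must follow the support down by 0.005 m: δ_0 − R_Q·δ_{QQ} = 0.005, so R_Q = (0.041953 − 0.005)/0.002466 = 14.98 kN.
Moment equilibrium about P: M_P = Σ(load moments about P) − R_Q·L = 153 − 14.98×8.5 = 25.65 kN·m.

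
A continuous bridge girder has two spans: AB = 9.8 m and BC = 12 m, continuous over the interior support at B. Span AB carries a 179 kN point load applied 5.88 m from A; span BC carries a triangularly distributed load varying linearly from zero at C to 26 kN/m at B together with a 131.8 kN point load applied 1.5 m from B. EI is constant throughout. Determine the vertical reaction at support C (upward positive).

R_C = 36.97 kN

Release continuity at B by inserting a hinge; the redundant is the internal moment M_B. The primary structure is two simply-supported spans AB and BC.
End slopes at the hinge B, treating each span as simply supported:
  span AB: point load 179 at a = 5.88: Pab(L + a)/(6LEI) = 1100/EI
  span BC: triangular load, peak 26: w₀L³/(45EI) = 998.4/EI
  span BC: point load 131.8 at a = 1.5: Pab(L + b)/(6LEI) = 648.7/EI
  relative rotation θ_0 = (1100 + 1647)/EI = 2747/EI
A unit hogging moment at B produces rotation L₁/(3EI) + L₂/(3EI) = 7.267/EI.
Compatibility: M_B·(L₁+L₂)/(3EI) = θ_0, giving M_B = 378.1 kN·m (hogging).
Span BC, ΣM about C: R_B^{BC}·12 = 2632 + 378.1, so R_B^{BC} = 250.8 kN and R_C = 287.8 − 250.8 = 36.97 kN.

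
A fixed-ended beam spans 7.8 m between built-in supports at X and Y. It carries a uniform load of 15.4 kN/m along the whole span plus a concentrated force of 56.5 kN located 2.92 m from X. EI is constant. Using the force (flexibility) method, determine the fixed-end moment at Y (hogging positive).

Take the two fixed-end moments M_X, M_Y as redundants; the released structure is the simple span XY.
On the primary (simply-supported) span, the end slopes from the loading are:
  at X: UDL 15.4: wL³/(24EI) = 304.5/EI
  at Y: UDL 15.4: wL³/(24EI) = 304.5/EI
  at X: point load 56.5 at a = 2.92: Pab(L + b)/(6LEI) = 218.1/EI
  at Y: point load 56.5 at a = 2.92: Pab(L + a)/(6LEI) = 184.4/EI
  θ_X0 = 522.6/EI,  θ_Y0 = 488.9/EI
Flexibility coefficients: a unit moment at one end gives L/(3EI) there and L/(6EI) at the far end, so f₁₁ = f₂₂ = 2.6/EI and f₁₂ = f₂₁ = 1.3/EI.
Compatibility — zero rotation at each built-in end:
  2.6 M_X + 1.3 M_Y = 522.6
  1.3 M_X + 2.6 M_Y = 488.9
Solving the pair gives M_X = 142.7 kN·m and M_Y = 116.7 kN·m (hogging).

M_Y = 116.7 kN·m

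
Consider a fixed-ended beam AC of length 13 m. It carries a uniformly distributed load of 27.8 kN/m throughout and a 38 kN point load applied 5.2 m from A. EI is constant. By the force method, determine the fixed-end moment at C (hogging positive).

M_C = 438.9 kN·m

Release both end moments; the primary structure is a simply-supported span AC with redundants M_A and M_C.
End rotations of the released simple span under the applied load (×1/EI):
  at A: UDL 27.8: wL³/(24EI) = 2545/EI
  at C: UDL 27.8: wL³/(24EI) = 2545/EI
  at A: point load 38 at a = 5.2: Pab(L + b)/(6LEI) = 411/EI
  at C: point load 38 at a = 5.2: Pab(L + a)/(6LEI) = 359.6/EI
  θ_A0 = 2956/EI,  θ_C0 = 2904/EI
Flexibility coefficients: a unit moment at one end gives L/(3EI) there and L/(6EI) at the far end, so f₁₁ = f₂₂ = 4.333/EI and f₁₂ = f₂₁ = 2.167/EI.
Compatibility — zero rotation at each built-in end:
  4.333 M_A + 2.167 M_C = 2956
  2.167 M_A + 4.333 M_C = 2904
Solving the pair gives M_A = 462.7 kN·m and M_C = 438.9 kN·m (hogging).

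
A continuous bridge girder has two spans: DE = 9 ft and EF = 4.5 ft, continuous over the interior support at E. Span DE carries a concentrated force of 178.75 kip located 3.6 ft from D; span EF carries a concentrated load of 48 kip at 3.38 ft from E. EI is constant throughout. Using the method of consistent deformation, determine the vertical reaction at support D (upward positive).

Release continuity at E by inserting a hinge; the redundant is the internal moment M_E. The primary structure is two simply-supported spans DE and EF.
Rotations at E on the released spans (each span's end-slope, ×1/EI):
  span DE: point load 178.75 at a = 3.6: Pab(L + a)/(6LEI) = 810.8/EI
  span EF: point load 48 at a = 3.38: Pab(L + b)/(6LEI) = 37.82/EI
  relative rotation θ_0 = (810.8 + 37.82)/EI = 848.6/EI
A unit hogging moment at E produces rotation L₁/(3EI) + L₂/(3EI) = 4.5/EI.
Compatibility: M_E·(L₁+L₂)/(3EI) = θ_0, giving M_E = 188.6 kip·ft (hogging).
Span DE, ΣM about D with M_E applied at E: R_E^{DE}·9 = 643.5 + 188.6, so R_E^{DE} = 92.45 kip and R_D = 178.8 − 92.45 = 86.3 kip.

R_D = 86.3 kip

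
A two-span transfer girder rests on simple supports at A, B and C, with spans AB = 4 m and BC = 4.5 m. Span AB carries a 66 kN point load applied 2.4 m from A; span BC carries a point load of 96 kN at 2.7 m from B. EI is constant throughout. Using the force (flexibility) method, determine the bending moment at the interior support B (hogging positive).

M_B = 62.28 kN·m

Insert a hinge at B; M_B is the redundant, and each span becomes simply supported.
End slopes at the hinge B, treating each span as simply supported:
  span AB: point load 66 at a = 2.4: Pab(L + a)/(6LEI) = 67.58/EI
  span BC: point load 96 at a = 2.7: Pab(L + b)/(6LEI) = 108.9/EI
  relative rotation θ_0 = (67.58 + 108.9)/EI = 176.4/EI
A unit hogging moment at B produces rotation L₁/(3EI) + L₂/(3EI) = 2.833/EI.
Compatibility: M_B·(L₁+L₂)/(3EI) = θ_0, giving M_B = 62.28 kN·m (hogging).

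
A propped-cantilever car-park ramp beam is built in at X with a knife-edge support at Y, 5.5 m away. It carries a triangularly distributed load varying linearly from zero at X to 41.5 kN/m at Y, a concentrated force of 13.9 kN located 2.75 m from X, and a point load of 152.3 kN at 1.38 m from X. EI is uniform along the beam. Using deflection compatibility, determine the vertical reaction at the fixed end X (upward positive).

Take the reaction at Y as the redundant and release it; the primary structure is a cantilever fixed at X.
Deflection at Y on the released cantilever, summing each load's contribution:
  triangular load, peak 41.5 at the free end: 11w₀L⁴/(120EI) = 3481/EI
  point load 13.9 at a = 2.75: Pa²(3L − a)/(6EI) = 240.9/EI
  point load 152.3 at a = 1.38: Pa²(3L − a)/(6EI) = 730.9/EI
  δ_0 = 4453/EI
Flexibility coefficient — unit upward force at Y: δ_{YY} = L³/(3EI) = 55.46/EI.
The prop prevents deflection at Y: R_Y = δ_0/δ_{YY} = 4453/55.46 = 80.29 kN.
Vertical equilibrium: R_X = ΣP − R_Y = 280.3 − 80.29 = 200 kN.

R_X = 200 kN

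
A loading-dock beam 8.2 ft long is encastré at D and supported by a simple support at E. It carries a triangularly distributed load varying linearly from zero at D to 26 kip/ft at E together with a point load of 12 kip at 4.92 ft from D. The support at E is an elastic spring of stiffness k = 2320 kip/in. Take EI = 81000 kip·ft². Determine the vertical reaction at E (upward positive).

R_E = 62.82 kip

Take the reaction at E as the redundant and release it; the primary structure is a cantilever fixed at D.
Downward deflection at the released point E due to the loads:
  triangular load, peak 26 at the free end: 11w₀L⁴/(120EI) = 10776/EI
  point load 12 at a = 4.92: Pa²(3L − a)/(6EI) = 952.8/EI
  δ_0 = 11728/EI
Flexibility coefficient — unit upward force at E: δ_{EE} = L³/(3EI) = 183.8/EI.
With EI = 81000 kip·ft²: δ_0 = 0.14479 ft and δ_{EE} = 0.002269 ft/kip.
Compatibility — the spring shortens by R_E/k under the reaction it provides: δ_0 − R_E·δ_{EE} = R_E/k. With 1/k = 1/(2320×12) ft/kip = 0.000036 ft/kip, R_E = δ_0 / (δ_{EE} + 1/k) = 0.14479 / (0.002269 + 0.000036) = 62.82 kip.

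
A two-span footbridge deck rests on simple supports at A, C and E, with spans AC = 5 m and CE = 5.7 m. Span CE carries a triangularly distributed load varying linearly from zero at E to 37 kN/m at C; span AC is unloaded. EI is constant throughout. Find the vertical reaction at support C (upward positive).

Take M_C as the redundant. Released structure: two simple spans AC and CE with a hinge at C.
Rotations at C on the released spans (each span's end-slope, ×1/EI):
  span CE: triangular load, peak 37: w₀L³/(45EI) = 152.3/EI
  relative rotation θ_0 = (0 + 152.3)/EI = 152.3/EI
A unit hogging moment at C produces rotation L₁/(3EI) + L₂/(3EI) = 3.567/EI.
Compatibility: M_C·(L₁+L₂)/(3EI) = θ_0, giving M_C = 42.69 kN·m (hogging).
Span AC, ΣM about A with M_C applied at C: R_C^{AC}·5 = 0 + 42.69, so R_C^{AC} = 8.538 kN and R_A = 0 − 8.538 = -8.538 kN.
Span CE, ΣM about E: R_C^{CE}·5.7 = 400.7 + 42.69, so R_C^{CE} = 77.79 kN and R_E = 105.5 − 77.79 = 27.66 kN.
R_C = 8.538 + 77.79 = 86.33 kN.

R_C = 86.33 kN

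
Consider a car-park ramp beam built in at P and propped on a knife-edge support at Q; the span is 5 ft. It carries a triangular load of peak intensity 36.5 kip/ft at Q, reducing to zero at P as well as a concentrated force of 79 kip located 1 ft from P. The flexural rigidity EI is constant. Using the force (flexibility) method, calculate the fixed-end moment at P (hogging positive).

M_P = 110.1 kip·ft

Remove the prop at Q; the released (primary) structure is a cantilever built in at P.
Deflection at Q on the released cantilever, summing each load's contribution:
  triangular load, peak 36.5 at the free end: 11w₀L⁴/(120EI) = 2091/EI
  point load 79 at a = 1: Pa²(3L − a)/(6EI) = 184.3/EI
  δ_0 = 2275/EI
Flexibility coefficient — unit upward force at Q: δ_{QQ} = L³/(3EI) = 41.67/EI.
The prop prevents deflection at Q: R_Q = δ_0/δ_{QQ} = 2275/41.67 = 54.61 kip.
Moment equilibrium about P: M_P = Σ(load moments about P) − R_Q·L = 383.2 − 54.61×5 = 110.1 kip·ft.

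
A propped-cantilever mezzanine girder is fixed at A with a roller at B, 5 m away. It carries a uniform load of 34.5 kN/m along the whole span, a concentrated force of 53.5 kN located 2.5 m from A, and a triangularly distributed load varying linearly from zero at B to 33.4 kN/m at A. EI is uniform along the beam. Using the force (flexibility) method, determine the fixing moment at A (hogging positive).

Take the reaction at B as the redundant and release it; the primary structure is a cantilever fixed at A.
Free-end deflection of the primary structure under the applied loading (downward +):
  UDL 34.5: wL⁴/(8EI) = 2695/EI
  point load 53.5 at a = 2.5: Pa²(3L − a)/(6EI) = 696.6/EI
  triangular load, peak 33.4 at the fixed end: w₀L⁴/(30EI) = 695.8/EI
  δ_0 = 4088/EI
Tip deflection under a unit load at B: L³/(3EI) = 41.67/EI.
The prop prevents deflection at B: R_B = δ_0/δ_{BB} = 4088/41.67 = 98.11 kN.
Moment equilibrium about A: M_A = Σ(load moments about A) − R_B·L = 704.2 − 98.11×5 = 213.6 kN·m.

M_A = 213.6 kN·m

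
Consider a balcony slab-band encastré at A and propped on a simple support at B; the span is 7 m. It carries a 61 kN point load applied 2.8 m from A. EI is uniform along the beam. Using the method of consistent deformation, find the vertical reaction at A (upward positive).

Remove the prop at B; the released (primary) structure is a cantilever built in at A.
Free-end deflection of the primary structure under the applied loading (downward +):
  point load 61 at a = 2.8: Pa²(3L − a)/(6EI) = 1451/EI
Tip deflection under a unit load at B: L³/(3EI) = 114.3/EI.
Compatibility at B: δ_0 − R_B·δ_{BB} = 0, so R_B = 1451/114.3 = 12.69 kN.
Vertical equilibrium: R_A = ΣP − R_B = 61 − 12.69 = 48.31 kN.

R_A = 48.31 kN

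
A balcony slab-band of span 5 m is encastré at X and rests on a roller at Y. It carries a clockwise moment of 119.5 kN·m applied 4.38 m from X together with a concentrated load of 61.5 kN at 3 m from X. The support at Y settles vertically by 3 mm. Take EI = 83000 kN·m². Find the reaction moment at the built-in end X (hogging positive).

Release the roller at Y. Primary structure: cantilever fixed at X.
Deflection at Y on the released cantilever, summing each load's contribution:
  clockwise couple 119.5 at a = 4.38: M₀a(2L − a)/(2EI) = 1471/EI
  point load 61.5 at a = 3: Pa²(3L − a)/(6EI) = 1107/EI
  δ_0 = 2578/EI
Tip deflection under a unit load at Y: L³/(3EI) = 41.67/EI.
With EI = 83000 kN·m²: δ_0 = 0.031058 m and δ_{YY} = 0.000502 m/kN.
Compatibility — the beam at Y must follow the support down by 0.003 m: δ_0 − R_Y·δ_{YY} = 0.003, so R_Y = (0.031058 − 0.003)/0.000502 = 55.89 kN.
Moment equilibrium about X: M_X = Σ(load moments about X) − R_Y·L = 304 − 55.89×5 = 24.55 kN·m.

M_X = 24.55 kN·m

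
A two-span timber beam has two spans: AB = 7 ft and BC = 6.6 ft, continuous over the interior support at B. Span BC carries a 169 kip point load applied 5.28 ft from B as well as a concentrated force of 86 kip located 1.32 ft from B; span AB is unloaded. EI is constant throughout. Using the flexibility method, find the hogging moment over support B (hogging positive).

M_B = 91.63 kip·ft

Release continuity at B by inserting a hinge; the redundant is the internal moment M_B. The primary structure is two simply-supported spans AB and BC.
Rotations at B on the released spans (each span's end-slope, ×1/EI):
  span BC: point load 169 at a = 5.28: Pab(L + b)/(6LEI) = 235.6/EI
  span BC: point load 86 at a = 1.32: Pab(L + b)/(6LEI) = 179.8/EI
  relative rotation θ_0 = (0 + 415.4)/EI = 415.4/EI
A unit hogging moment at B produces rotation L₁/(3EI) + L₂/(3EI) = 4.533/EI.
Slope continuity at B: θ_0 = M_B·4.533/EI, so M_B = 415.4/4.533 = 91.63 kip·ft (hogging).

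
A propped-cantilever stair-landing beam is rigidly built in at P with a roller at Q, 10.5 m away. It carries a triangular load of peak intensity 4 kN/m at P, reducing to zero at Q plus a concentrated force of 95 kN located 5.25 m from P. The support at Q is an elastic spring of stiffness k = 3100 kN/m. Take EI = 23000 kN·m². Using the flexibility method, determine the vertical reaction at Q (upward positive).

R_Q = 33.25 kN

Choose R_Q as the redundant. The primary structure is the cantilever fixed at P.
Free-end deflection of the primary structure under the applied loading (downward +):
  triangular load, peak 4 at the fixed end: w₀L⁴/(30EI) = 1621/EI
  point load 95 at a = 5.25: Pa²(3L − a)/(6EI) = 11456/EI
  δ_0 = 13076/EI
Flexibility coefficient — unit upward force at Q: δ_{QQ} = L³/(3EI) = 385.9/EI.
With EI = 23000 kN·m²: δ_0 = 0.56854 m and δ_{QQ} = 0.016777 m/kN.
Compatibility — the spring shortens by R_Q/k under the reaction it provides: δ_0 − R_Q·δ_{QQ} = R_Q/k. With 1/k = 0.000323 m/kN, R_Q = δ_0 / (δ_{QQ} + 1/k) = 0.56854 / (0.016777 + 0.000323) = 33.25 kN.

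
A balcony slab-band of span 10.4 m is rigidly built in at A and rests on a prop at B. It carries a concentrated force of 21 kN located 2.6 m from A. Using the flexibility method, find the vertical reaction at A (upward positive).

Choose R_B as the redundant. The primary structure is the cantilever fixed at A.
Downward deflection at the released point B due to the loads:
  point load 21 at a = 2.6: Pa²(3L − a)/(6EI) = 676.7/EI
Flexibility coefficient — unit upward force at B: δ_{BB} = L³/(3EI) = 375/EI.
The prop prevents deflection at B: R_B = δ_0/δ_{BB} = 676.7/375 = 1.805 kN.
Vertical equilibrium: R_A = ΣP − R_B = 21 − 1.805 = 19.2 kN.

R_A = 19.2 kN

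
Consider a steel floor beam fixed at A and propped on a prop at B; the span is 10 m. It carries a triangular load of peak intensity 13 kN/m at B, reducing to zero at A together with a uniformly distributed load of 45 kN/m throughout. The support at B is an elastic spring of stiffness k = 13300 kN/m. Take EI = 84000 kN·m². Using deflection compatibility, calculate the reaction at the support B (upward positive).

Choose R_B as the redundant. The primary structure is the cantilever fixed at A.
Free-end deflection of the primary structure under the applied loading (downward +):
  triangular load, peak 13 at the free end: 11w₀L⁴/(120EI) = 11917/EI
  UDL 45: wL⁴/(8EI) = 56250/EI
  δ_0 = 68167/EI
Flexibility coefficient — unit upward force at B: δ_{BB} = L³/(3EI) = 333.3/EI.
With EI = 84000 kN·m²: δ_0 = 0.81151 m and δ_{BB} = 0.003968 m/kN.
Compatibility — the spring shortens by R_B/k under the reaction it provides: δ_0 − R_B·δ_{BB} = R_B/k. With 1/k = 0.000075 m/kN, R_B = δ_0 / (δ_{BB} + 1/k) = 0.81151 / (0.003968 + 0.000075) = 200.7 kN.

R_B = 200.7 kN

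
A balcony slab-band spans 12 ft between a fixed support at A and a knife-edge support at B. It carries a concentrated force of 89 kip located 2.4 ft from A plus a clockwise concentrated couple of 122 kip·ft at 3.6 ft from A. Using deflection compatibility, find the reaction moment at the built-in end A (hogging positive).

Take the reaction at B as the redundant and release it; the primary structure is a cantilever fixed at A.
Downward deflection at the released point B due to the loads:
  point load 89 at a = 2.4: Pa²(3L − a)/(6EI) = 2871/EI
  clockwise couple 122 at a = 3.6: M₀a(2L − a)/(2EI) = 4480/EI
  δ_0 = 7351/EI
Flexibility coefficient — unit upward force at B: δ_{BB} = L³/(3EI) = 576/EI.
The prop prevents deflection at B: R_B = δ_0/δ_{BB} = 7351/576 = 12.76 kip.
Moment equilibrium about A: M_A = Σ(load moments about A) − R_B·L = 335.6 − 12.76×12 = 182.5 kip·ft.

M_A = 182.5 kip·ft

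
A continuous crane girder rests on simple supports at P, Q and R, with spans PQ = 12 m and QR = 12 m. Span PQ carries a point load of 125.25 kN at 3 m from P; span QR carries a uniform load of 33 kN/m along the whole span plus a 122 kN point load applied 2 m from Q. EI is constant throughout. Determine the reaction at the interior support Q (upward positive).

Take M_Q as the redundant. Released structure: two simple spans PQ and QR with a hinge at Q.
End slopes at the hinge Q, treating each span as simply supported:
  span PQ: point load 125.25 at a = 3: Pab(L + a)/(6LEI) = 704.5/EI
  span QR: UDL 33: wL³/(24EI) = 2376/EI
  span QR: point load 122 at a = 2: Pab(L + b)/(6LEI) = 745.6/EI
  relative rotation θ_0 = (704.5 + 3122)/EI = 3826/EI
A unit hogging moment at Q produces rotation L₁/(3EI) + L₂/(3EI) = 8/EI.
Compatibility: M_Q·(L₁+L₂)/(3EI) = θ_0, giving M_Q = 478.3 kN·m (hogging).
Span PQ, ΣM about P with M_Q applied at Q: R_Q^{PQ}·12 = 375.8 + 478.3, so R_Q^{PQ} = 71.17 kN and R_P = 125.2 − 71.17 = 54.08 kN.
Span QR, ΣM about R: R_Q^{QR}·12 = 3596 + 478.3, so R_Q^{QR} = 339.5 kN and R_R = 518 − 339.5 = 178.5 kN.
R_Q = 71.17 + 339.5 = 410.7 kN.

R_Q = 410.7 kN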